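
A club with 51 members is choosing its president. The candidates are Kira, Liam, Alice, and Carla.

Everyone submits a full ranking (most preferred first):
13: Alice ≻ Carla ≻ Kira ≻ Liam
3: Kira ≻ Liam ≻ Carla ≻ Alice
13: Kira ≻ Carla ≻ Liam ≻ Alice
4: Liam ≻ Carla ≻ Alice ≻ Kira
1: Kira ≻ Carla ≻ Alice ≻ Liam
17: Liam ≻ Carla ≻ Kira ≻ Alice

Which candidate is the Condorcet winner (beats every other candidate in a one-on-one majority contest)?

Carla vs Kira: 34–17
Carla vs Liam: 27–24
Carla vs Alice: 38–13
Carla beats every other candidate.

Carla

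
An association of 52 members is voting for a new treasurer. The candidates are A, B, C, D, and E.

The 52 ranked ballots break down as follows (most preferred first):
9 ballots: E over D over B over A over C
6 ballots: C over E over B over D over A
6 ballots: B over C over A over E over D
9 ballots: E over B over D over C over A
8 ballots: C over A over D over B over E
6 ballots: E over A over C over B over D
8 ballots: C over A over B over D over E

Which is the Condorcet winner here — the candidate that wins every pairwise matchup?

C

C vs A: 37–15
C vs B: 28–24
C vs D: 34–18
C vs E: 28–24
C beats every other candidate.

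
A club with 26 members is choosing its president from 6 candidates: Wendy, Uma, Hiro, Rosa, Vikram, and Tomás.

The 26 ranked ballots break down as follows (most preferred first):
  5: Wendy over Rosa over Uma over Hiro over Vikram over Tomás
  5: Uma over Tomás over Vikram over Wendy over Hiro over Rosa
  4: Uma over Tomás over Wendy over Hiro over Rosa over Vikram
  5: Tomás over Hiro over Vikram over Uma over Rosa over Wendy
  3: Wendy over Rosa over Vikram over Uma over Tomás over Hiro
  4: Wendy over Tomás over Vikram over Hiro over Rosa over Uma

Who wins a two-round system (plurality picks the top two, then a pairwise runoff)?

Round 1 first-place votes: Wendy 12, Uma 9, Hiro 0, Rosa 0, Vikram 0, Tomás 5. Wendy and Uma advance.
Runoff: Wendy is ranked above Uma on 12 ballots, Uma above Wendy on 14.

Uma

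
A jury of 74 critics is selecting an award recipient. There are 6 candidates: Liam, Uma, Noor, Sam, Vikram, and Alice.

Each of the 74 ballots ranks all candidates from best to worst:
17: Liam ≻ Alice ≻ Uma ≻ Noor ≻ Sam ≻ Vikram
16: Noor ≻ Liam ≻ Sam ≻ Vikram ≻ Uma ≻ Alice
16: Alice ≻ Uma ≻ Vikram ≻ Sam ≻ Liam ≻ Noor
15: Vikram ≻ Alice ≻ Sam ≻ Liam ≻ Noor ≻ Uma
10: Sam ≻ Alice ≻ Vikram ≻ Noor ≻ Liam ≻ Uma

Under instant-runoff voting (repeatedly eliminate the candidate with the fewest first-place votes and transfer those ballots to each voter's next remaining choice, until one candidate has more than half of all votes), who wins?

Round 1: Liam 17, Uma 0, Noor 16, Sam 10, Vikram 15, Alice 16. Uma eliminated.
Round 2: Liam 17, Noor 16, Sam 10, Vikram 15, Alice 16. Sam eliminated.
Round 3: Liam 17, Noor 16, Vikram 15, Alice 26. Vikram eliminated.
Round 4: Liam 17, Noor 16, Alice 41. Alice has a majority (≥38).

Alice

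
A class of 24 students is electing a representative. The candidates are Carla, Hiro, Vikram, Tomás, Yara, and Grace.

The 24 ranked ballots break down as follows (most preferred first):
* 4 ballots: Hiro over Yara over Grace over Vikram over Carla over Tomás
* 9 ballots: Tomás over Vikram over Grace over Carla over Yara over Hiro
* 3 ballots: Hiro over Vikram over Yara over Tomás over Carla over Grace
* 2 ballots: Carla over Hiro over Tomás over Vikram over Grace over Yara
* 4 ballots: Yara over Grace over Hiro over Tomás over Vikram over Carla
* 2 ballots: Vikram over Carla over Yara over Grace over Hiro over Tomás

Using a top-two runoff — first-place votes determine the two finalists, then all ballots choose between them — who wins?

Hiro

Round 1 first-place votes: Carla 2, Hiro 7, Vikram 2, Tomás 9, Yara 4, Grace 0. Tomás and Hiro advance.
Runoff: Tomás is ranked above Hiro on 9 ballots, Hiro above Tomás on 15.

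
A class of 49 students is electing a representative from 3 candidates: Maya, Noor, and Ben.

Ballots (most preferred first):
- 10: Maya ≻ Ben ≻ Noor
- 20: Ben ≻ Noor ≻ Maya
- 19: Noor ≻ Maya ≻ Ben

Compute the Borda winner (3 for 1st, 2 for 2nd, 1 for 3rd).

Maya: 10×3 + 20×1 + 19×2 = 88
Noor: 10×1 + 20×2 + 19×3 = 107
Ben: 10×2 + 20×3 + 19×1 = 99

Noor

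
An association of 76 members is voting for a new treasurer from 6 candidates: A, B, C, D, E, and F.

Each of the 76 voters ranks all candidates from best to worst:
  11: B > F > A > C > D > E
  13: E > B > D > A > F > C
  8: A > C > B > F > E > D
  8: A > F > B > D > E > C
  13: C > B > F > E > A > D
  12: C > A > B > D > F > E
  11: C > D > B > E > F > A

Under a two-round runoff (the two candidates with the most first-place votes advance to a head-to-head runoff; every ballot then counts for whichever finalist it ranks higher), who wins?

Round 1 first-place votes: A 16, B 11, C 36, D 0, E 13, F 0. C and A advance.
Runoff: C is ranked above A on 36 ballots, A above C on 40.

A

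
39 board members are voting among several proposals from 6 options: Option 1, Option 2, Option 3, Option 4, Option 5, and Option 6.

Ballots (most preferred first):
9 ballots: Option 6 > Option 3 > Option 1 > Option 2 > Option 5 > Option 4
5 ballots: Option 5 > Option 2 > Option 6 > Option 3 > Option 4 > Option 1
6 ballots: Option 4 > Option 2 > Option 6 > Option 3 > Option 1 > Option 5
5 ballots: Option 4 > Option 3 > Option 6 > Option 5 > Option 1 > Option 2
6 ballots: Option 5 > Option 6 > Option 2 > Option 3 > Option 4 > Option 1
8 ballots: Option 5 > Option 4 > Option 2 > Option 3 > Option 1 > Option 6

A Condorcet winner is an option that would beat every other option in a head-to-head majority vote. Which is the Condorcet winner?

Option 6

Option 6 vs Option 1: 31–8
Option 6 vs Option 2: 20–19
Option 6 vs Option 3: 26–13
Option 6 vs Option 4: 20–19
Option 6 vs Option 5: 20–19
Option 6 beats every other option.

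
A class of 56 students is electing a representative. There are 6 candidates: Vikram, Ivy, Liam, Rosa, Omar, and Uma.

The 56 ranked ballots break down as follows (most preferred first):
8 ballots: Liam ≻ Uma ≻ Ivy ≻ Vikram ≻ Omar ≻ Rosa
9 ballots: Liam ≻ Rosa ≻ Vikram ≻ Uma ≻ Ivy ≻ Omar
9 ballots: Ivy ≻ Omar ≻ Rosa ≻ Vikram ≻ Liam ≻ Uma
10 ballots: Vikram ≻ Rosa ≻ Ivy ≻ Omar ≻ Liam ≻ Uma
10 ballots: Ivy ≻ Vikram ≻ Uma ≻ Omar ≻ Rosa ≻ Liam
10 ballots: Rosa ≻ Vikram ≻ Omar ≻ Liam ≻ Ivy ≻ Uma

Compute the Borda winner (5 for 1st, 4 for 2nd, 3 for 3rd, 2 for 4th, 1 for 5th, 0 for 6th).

Vikram: 8×2 + 9×3 + 9×2 + 10×5 + 10×4 + 10×4 = 191
Ivy: 8×3 + 9×1 + 9×5 + 10×3 + 10×5 + 10×1 = 168
Liam: 8×5 + 9×5 + 9×1 + 10×1 + 10×0 + 10×2 = 124
Rosa: 8×0 + 9×4 + 9×3 + 10×4 + 10×1 + 10×5 = 163
Omar: 8×1 + 9×0 + 9×4 + 10×2 + 10×2 + 10×3 = 114
Uma: 8×4 + 9×2 + 9×0 + 10×0 + 10×3 + 10×0 = 80

Vikram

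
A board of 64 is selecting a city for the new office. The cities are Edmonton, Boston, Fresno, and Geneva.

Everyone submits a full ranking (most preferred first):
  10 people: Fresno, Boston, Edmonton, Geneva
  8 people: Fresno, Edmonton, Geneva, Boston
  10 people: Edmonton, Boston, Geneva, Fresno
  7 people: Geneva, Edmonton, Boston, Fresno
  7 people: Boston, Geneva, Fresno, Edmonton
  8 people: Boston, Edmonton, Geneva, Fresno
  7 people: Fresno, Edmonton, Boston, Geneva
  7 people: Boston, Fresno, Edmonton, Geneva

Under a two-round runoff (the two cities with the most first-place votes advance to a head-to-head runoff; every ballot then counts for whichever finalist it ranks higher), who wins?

Boston

Round 1 first-place votes: Edmonton 10, Boston 22, Fresno 25, Geneva 7. Fresno and Boston advance.
Runoff: Fresno is ranked above Boston on 25 ballots, Boston above Fresno on 39.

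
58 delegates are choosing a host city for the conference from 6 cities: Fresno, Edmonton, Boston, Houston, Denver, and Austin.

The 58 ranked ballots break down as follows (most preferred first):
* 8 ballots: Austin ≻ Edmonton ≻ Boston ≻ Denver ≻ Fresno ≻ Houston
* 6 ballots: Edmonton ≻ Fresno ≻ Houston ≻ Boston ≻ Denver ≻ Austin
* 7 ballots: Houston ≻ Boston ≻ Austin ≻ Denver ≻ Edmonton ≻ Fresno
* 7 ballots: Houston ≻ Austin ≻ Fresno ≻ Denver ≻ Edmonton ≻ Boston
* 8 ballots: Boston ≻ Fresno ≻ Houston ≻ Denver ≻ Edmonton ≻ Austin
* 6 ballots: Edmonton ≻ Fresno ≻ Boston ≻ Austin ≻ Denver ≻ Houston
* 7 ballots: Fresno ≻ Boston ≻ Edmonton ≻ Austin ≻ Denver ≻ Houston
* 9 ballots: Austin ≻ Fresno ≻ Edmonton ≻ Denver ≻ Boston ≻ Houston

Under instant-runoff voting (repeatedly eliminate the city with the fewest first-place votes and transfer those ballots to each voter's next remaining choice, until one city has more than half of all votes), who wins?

Round 1: Fresno 7, Edmonton 12, Boston 8, Houston 14, Denver 0, Austin 17. Denver eliminated.
Round 2: Fresno 7, Edmonton 12, Boston 8, Houston 14, Austin 17. Fresno eliminated.
Round 3: Edmonton 12, Boston 15, Houston 14, Austin 17. Edmonton eliminated.
Round 4: Boston 21, Houston 20, Austin 17. Austin eliminated.
Round 5: Boston 38, Houston 20. Boston has a majority (≥30).

Boston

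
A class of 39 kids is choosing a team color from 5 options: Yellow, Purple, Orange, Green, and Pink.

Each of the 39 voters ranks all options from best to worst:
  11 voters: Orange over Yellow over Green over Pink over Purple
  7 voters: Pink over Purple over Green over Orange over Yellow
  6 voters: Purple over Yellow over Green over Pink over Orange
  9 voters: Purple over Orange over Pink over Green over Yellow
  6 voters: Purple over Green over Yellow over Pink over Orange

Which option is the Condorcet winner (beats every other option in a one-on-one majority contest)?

Purple

Purple vs Yellow: 28–11
Purple vs Orange: 28–11
Purple vs Green: 28–11
Purple vs Pink: 21–18
Purple beats every other option.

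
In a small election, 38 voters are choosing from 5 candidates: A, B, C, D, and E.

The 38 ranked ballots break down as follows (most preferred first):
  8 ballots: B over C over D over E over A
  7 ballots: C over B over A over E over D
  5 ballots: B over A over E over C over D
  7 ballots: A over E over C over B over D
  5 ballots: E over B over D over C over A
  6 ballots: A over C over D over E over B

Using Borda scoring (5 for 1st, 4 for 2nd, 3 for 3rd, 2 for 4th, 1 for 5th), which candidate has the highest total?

A: 8×1 + 7×3 + 5×4 + 7×5 + 5×1 + 6×5 = 119
B: 8×5 + 7×4 + 5×5 + 7×2 + 5×4 + 6×1 = 133
C: 8×4 + 7×5 + 5×2 + 7×3 + 5×2 + 6×4 = 132
D: 8×3 + 7×1 + 5×1 + 7×1 + 5×3 + 6×3 = 76
E: 8×2 + 7×2 + 5×3 + 7×4 + 5×5 + 6×2 = 110

B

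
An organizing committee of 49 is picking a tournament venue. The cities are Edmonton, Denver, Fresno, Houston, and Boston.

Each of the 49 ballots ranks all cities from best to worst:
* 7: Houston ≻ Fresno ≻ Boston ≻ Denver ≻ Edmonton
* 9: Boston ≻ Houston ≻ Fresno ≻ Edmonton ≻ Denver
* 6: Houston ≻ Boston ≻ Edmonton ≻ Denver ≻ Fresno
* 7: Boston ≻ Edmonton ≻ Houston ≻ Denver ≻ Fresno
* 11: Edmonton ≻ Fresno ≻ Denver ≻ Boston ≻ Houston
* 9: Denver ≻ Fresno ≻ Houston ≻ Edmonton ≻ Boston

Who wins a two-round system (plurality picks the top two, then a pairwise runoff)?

Round 1 first-place votes: Edmonton 11, Denver 9, Fresno 0, Houston 13, Boston 16. Boston and Houston advance.
Runoff: Boston is ranked above Houston on 27 ballots, Houston above Boston on 22.

Boston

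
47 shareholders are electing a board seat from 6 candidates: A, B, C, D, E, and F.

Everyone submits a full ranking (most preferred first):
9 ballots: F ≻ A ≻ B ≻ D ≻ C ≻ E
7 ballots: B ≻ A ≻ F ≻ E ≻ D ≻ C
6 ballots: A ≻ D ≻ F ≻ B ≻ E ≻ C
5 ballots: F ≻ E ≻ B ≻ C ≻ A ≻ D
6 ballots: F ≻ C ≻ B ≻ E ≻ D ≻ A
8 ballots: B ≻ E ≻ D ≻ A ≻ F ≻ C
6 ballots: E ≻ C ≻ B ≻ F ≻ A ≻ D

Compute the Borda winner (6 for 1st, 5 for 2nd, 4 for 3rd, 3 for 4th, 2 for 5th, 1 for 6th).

B

A: 9×5 + 7×5 + 6×6 + 5×2 + 6×1 + 8×3 + 6×2 = 168
B: 9×4 + 7×6 + 6×3 + 5×4 + 6×4 + 8×6 + 6×4 = 212
C: 9×2 + 7×1 + 6×1 + 5×3 + 6×5 + 8×1 + 6×5 = 114
D: 9×3 + 7×2 + 6×5 + 5×1 + 6×2 + 8×4 + 6×1 = 126
E: 9×1 + 7×3 + 6×2 + 5×5 + 6×3 + 8×5 + 6×6 = 161
F: 9×6 + 7×4 + 6×4 + 5×6 + 6×6 + 8×2 + 6×3 = 206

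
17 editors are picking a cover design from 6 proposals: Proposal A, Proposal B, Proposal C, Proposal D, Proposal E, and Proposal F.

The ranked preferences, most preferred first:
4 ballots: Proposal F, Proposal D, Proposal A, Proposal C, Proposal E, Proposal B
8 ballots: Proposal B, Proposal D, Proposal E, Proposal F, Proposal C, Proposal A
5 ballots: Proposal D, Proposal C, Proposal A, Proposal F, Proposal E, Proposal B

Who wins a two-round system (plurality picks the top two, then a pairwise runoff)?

Round 1 first-place votes: Proposal A 0, Proposal B 8, Proposal C 0, Proposal D 5, Proposal E 0, Proposal F 4. Proposal B and Proposal D advance.
Runoff: Proposal B is ranked above Proposal D on 8 ballots, Proposal D above Proposal B on 9.

Proposal D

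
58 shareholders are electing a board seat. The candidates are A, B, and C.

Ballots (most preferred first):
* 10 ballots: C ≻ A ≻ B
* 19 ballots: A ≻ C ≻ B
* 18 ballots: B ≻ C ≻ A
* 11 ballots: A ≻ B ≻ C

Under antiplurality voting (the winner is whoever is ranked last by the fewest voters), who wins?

C

Last-place votes: A 18, B 29, C 11.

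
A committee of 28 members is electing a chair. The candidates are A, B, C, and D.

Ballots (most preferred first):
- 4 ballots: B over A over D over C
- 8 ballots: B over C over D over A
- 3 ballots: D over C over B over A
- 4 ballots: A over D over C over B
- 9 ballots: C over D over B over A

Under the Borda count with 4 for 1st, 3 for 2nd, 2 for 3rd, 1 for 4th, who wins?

A: 4×3 + 8×1 + 3×1 + 4×4 + 9×1 = 48
B: 4×4 + 8×4 + 3×2 + 4×1 + 9×2 = 76
C: 4×1 + 8×3 + 3×3 + 4×2 + 9×4 = 81
D: 4×2 + 8×2 + 3×4 + 4×3 + 9×3 = 75

C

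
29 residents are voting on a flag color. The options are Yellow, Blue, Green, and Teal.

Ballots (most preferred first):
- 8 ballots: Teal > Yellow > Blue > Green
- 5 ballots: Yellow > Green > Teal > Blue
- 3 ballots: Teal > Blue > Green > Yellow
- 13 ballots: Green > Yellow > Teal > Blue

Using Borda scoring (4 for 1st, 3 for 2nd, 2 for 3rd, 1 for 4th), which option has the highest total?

Yellow

Yellow: 8×3 + 5×4 + 3×1 + 13×3 = 86
Blue: 8×2 + 5×1 + 3×3 + 13×1 = 43
Green: 8×1 + 5×3 + 3×2 + 13×4 = 81
Teal: 8×4 + 5×2 + 3×4 + 13×2 = 80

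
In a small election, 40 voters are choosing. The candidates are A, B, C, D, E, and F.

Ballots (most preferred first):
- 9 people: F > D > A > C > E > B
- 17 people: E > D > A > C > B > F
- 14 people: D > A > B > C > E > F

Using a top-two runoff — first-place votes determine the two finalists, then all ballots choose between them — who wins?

Round 1 first-place votes: A 0, B 0, C 0, D 14, E 17, F 9. E and D advance.
Runoff: E is ranked above D on 17 ballots, D above E on 23.

D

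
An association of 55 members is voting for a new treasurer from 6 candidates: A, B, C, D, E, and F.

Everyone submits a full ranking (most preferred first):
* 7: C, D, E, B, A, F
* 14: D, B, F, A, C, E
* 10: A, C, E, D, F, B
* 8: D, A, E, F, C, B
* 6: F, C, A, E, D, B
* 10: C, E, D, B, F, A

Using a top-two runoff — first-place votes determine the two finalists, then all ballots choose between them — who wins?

C

Round 1 first-place votes: A 10, B 0, C 17, D 22, E 0, F 6. D and C advance.
Runoff: D is ranked above C on 22 ballots, C above D on 33.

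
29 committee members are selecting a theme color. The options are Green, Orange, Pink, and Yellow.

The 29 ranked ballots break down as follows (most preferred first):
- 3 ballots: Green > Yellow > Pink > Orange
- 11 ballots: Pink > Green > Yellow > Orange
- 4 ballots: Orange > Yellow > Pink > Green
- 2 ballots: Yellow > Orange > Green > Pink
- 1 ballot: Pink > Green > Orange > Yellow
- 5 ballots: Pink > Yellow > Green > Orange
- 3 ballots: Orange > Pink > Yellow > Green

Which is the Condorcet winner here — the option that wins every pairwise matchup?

Pink

Pink vs Green: 24–5
Pink vs Orange: 20–9
Pink vs Yellow: 20–9
Pink beats every other option.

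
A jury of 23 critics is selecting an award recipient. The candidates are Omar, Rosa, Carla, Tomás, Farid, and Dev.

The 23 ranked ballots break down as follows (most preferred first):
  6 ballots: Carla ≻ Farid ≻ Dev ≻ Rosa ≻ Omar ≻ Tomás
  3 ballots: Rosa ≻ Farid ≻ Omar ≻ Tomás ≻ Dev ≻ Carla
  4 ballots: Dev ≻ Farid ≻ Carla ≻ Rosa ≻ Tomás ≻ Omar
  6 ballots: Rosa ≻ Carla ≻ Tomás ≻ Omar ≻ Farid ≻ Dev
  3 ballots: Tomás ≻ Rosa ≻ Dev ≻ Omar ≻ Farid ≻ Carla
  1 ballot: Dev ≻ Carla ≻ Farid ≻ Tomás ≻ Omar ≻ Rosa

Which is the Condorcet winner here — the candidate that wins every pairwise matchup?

Rosa vs Omar: 22–1
Rosa vs Carla: 12–11
Rosa vs Tomás: 19–4
Rosa vs Farid: 12–11
Rosa vs Dev: 12–11
Rosa beats every other candidate.

Rosa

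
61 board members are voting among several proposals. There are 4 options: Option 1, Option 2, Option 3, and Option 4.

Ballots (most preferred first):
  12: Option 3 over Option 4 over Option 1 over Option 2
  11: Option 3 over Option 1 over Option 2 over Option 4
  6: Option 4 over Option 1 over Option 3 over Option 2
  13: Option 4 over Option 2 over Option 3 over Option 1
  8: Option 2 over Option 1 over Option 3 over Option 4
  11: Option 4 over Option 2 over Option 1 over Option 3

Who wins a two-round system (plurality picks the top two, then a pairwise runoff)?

Round 1 first-place votes: Option 1 0, Option 2 8, Option 3 23, Option 4 30. Option 4 and Option 3 advance.
Runoff: Option 4 is ranked above Option 3 on 30 ballots, Option 3 above Option 4 on 31.

Option 3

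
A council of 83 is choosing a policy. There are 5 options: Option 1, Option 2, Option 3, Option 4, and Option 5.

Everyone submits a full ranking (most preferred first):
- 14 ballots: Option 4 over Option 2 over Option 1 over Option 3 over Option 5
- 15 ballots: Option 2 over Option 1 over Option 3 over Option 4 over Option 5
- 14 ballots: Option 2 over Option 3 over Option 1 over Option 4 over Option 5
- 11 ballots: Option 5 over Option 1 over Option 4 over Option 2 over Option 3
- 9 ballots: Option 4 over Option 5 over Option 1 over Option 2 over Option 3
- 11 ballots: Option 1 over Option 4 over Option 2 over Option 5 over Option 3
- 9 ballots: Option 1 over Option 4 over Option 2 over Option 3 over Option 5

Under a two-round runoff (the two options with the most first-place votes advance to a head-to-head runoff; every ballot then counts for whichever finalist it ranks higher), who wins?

Round 1 first-place votes: Option 1 20, Option 2 29, Option 3 0, Option 4 23, Option 5 11. Option 2 and Option 4 advance.
Runoff: Option 2 is ranked above Option 4 on 29 ballots, Option 4 above Option 2 on 54.

Option 4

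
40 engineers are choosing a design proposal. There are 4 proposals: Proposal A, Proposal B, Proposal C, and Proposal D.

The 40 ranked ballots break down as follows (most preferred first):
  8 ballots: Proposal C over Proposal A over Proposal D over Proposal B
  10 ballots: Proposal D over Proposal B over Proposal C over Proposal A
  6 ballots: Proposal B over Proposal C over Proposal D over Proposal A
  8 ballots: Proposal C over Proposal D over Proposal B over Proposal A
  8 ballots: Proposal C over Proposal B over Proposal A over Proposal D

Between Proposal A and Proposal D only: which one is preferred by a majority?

Proposal D

Proposal A is ranked above Proposal D on 16 ballots; Proposal D above Proposal A on 24.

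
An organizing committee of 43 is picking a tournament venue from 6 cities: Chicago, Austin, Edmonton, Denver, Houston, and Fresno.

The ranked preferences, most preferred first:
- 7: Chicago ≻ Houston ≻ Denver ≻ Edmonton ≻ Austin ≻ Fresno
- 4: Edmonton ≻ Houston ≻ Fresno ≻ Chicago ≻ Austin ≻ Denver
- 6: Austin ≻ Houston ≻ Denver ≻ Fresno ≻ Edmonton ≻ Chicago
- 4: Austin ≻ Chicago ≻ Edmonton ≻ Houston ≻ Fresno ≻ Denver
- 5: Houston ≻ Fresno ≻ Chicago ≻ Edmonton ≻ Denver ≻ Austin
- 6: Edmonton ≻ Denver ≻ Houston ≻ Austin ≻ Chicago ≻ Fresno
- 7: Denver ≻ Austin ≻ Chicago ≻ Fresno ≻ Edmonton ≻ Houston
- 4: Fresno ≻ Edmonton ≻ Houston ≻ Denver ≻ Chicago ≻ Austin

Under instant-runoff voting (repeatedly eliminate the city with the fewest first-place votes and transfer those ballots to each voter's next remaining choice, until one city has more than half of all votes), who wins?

Round 1: Chicago 7, Austin 10, Edmonton 10, Denver 7, Houston 5, Fresno 4. Fresno eliminated.
Round 2: Chicago 7, Austin 10, Edmonton 14, Denver 7, Houston 5. Houston eliminated.
Round 3: Chicago 12, Austin 10, Edmonton 14, Denver 7. Denver eliminated.
Round 4: Chicago 12, Austin 17, Edmonton 14. Chicago eliminated.
Round 5: Austin 17, Edmonton 26. Edmonton has a majority (≥22).

Edmonton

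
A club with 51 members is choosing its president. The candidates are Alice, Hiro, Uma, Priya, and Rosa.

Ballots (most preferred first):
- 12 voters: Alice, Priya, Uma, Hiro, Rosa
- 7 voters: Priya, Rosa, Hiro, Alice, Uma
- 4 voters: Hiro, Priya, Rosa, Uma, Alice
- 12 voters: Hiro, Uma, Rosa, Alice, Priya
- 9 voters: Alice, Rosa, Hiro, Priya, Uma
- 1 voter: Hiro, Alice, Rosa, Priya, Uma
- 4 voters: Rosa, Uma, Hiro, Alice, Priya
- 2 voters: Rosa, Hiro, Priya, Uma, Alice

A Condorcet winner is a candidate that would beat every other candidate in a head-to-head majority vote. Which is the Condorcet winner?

Hiro

Hiro vs Alice: 30–21
Hiro vs Uma: 35–16
Hiro vs Priya: 32–19
Hiro vs Rosa: 29–22
Hiro beats every other candidate.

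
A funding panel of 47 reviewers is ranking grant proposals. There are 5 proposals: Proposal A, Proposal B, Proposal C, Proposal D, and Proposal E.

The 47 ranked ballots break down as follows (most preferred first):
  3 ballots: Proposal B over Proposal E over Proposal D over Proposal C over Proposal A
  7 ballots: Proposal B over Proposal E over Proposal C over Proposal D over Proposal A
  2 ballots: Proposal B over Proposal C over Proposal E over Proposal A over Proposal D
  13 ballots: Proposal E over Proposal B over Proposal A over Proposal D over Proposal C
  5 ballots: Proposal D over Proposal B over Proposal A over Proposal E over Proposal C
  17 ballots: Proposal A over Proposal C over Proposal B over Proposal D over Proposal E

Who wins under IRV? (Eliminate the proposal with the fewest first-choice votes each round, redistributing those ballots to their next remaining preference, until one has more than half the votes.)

Round 1: Proposal A 17, Proposal B 12, Proposal C 0, Proposal D 5, Proposal E 13. Proposal C eliminated.
Round 2: Proposal A 17, Proposal B 12, Proposal D 5, Proposal E 13. Proposal D eliminated.
Round 3: Proposal A 17, Proposal B 17, Proposal E 13. Proposal E eliminated.
Round 4: Proposal A 17, Proposal B 30. Proposal B has a majority (≥24).

Proposal B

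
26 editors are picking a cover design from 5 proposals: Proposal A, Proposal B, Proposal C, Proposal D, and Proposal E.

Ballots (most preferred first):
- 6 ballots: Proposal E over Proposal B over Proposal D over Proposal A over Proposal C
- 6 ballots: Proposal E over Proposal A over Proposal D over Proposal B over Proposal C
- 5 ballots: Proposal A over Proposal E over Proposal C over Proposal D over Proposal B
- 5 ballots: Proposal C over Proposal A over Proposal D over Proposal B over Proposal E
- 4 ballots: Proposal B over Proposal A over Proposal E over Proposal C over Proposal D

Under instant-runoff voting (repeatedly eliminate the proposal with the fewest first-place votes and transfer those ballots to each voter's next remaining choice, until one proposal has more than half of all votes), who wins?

Round 1: Proposal A 5, Proposal B 4, Proposal C 5, Proposal D 0, Proposal E 12. Proposal D eliminated.
Round 2: Proposal A 5, Proposal B 4, Proposal C 5, Proposal E 12. Proposal B eliminated.
Round 3: Proposal A 9, Proposal C 5, Proposal E 12. Proposal C eliminated.
Round 4: Proposal A 14, Proposal E 12. Proposal A has a majority (≥14).

Proposal A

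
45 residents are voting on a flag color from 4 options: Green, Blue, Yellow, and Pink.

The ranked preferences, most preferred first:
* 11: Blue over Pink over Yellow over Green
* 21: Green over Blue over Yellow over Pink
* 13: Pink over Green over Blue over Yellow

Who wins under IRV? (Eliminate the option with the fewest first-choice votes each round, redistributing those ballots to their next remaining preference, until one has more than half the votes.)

Round 1: Green 21, Blue 11, Yellow 0, Pink 13. Yellow eliminated.
Round 2: Green 21, Blue 11, Pink 13. Blue eliminated.
Round 3: Green 21, Pink 24. Pink has a majority (≥23).

Pink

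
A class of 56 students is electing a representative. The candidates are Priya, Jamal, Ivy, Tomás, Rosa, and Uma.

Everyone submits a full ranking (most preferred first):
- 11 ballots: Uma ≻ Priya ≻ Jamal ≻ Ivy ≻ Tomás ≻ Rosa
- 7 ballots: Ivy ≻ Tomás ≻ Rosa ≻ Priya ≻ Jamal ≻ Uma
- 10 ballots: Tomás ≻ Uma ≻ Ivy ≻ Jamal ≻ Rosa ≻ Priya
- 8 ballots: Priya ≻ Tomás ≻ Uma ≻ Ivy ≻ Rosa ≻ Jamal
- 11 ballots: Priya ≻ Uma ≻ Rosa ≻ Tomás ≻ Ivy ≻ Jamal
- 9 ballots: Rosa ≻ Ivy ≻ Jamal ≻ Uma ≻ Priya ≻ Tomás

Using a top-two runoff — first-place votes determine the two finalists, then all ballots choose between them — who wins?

Round 1 first-place votes: Priya 19, Jamal 0, Ivy 7, Tomás 10, Rosa 9, Uma 11. Priya and Uma advance.
Runoff: Priya is ranked above Uma on 26 ballots, Uma above Priya on 30.

Uma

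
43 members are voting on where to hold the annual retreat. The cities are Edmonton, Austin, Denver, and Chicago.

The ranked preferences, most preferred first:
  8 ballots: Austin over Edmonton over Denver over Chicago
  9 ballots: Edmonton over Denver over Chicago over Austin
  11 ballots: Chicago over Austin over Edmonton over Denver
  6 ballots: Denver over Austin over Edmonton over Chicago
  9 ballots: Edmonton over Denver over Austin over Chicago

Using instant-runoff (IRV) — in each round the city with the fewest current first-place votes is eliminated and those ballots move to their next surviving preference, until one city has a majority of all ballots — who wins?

Austin

Round 1: Edmonton 18, Austin 8, Denver 6, Chicago 11. Denver eliminated.
Round 2: Edmonton 18, Austin 14, Chicago 11. Chicago eliminated.
Round 3: Edmonton 18, Austin 25. Austin has a majority (≥22).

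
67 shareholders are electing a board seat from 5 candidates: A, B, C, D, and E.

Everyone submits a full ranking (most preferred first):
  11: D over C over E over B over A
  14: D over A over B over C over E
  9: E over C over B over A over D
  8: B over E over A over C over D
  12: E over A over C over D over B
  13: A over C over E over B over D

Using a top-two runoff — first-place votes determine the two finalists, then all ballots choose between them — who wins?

E

Round 1 first-place votes: A 13, B 8, C 0, D 25, E 21. D and E advance.
Runoff: D is ranked above E on 25 ballots, E above D on 42.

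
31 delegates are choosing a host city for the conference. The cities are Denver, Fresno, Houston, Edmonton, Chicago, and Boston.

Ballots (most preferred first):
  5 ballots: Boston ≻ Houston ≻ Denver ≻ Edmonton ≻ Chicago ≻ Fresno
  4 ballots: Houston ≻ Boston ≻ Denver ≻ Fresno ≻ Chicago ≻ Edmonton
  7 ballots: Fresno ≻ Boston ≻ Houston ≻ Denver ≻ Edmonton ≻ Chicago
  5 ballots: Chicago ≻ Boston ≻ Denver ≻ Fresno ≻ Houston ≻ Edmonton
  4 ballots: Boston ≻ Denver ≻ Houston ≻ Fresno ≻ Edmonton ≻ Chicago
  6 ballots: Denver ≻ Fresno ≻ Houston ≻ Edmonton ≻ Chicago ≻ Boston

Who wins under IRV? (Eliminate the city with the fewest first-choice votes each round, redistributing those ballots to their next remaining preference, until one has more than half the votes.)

Round 1: Denver 6, Fresno 7, Houston 4, Edmonton 0, Chicago 5, Boston 9. Edmonton eliminated.
Round 2: Denver 6, Fresno 7, Houston 4, Chicago 5, Boston 9. Houston eliminated.
Round 3: Denver 6, Fresno 7, Chicago 5, Boston 13. Chicago eliminated.
Round 4: Denver 6, Fresno 7, Boston 18. Boston has a majority (≥16).

Boston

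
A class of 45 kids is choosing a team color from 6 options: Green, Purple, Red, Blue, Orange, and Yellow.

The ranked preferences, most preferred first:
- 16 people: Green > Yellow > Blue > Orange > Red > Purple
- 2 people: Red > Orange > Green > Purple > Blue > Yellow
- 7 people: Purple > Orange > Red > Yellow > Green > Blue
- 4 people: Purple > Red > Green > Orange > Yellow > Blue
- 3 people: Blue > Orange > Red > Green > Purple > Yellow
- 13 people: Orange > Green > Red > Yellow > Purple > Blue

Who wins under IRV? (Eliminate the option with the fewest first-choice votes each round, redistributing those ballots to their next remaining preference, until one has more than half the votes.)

Orange

Round 1: Green 16, Purple 11, Red 2, Blue 3, Orange 13, Yellow 0. Yellow eliminated.
Round 2: Green 16, Purple 11, Red 2, Blue 3, Orange 13. Red eliminated.
Round 3: Green 16, Purple 11, Blue 3, Orange 15. Blue eliminated.
Round 4: Green 16, Purple 11, Orange 18. Purple eliminated.
Round 5: Green 20, Orange 25. Orange has a majority (≥23).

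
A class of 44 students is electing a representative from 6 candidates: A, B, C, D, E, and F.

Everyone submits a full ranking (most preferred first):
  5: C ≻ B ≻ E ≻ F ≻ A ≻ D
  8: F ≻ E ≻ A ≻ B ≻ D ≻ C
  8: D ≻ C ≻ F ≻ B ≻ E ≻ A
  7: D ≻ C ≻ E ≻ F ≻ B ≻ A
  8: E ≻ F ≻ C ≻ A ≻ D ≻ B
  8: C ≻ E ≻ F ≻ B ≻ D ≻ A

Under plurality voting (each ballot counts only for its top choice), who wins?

D

First-place votes: A 0, B 0, C 13, D 15, E 8, F 8.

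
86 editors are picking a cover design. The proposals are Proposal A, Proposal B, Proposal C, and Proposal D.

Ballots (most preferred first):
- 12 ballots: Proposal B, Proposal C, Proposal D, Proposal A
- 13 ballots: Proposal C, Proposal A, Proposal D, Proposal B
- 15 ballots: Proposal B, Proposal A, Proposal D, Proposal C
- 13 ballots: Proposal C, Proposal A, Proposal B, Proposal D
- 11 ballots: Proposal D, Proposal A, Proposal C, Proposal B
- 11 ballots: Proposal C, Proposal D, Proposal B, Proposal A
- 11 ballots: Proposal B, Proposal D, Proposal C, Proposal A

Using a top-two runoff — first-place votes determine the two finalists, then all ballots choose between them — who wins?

Proposal C

Round 1 first-place votes: Proposal A 0, Proposal B 38, Proposal C 37, Proposal D 11. Proposal B and Proposal C advance.
Runoff: Proposal B is ranked above Proposal C on 38 ballots, Proposal C above Proposal B on 48.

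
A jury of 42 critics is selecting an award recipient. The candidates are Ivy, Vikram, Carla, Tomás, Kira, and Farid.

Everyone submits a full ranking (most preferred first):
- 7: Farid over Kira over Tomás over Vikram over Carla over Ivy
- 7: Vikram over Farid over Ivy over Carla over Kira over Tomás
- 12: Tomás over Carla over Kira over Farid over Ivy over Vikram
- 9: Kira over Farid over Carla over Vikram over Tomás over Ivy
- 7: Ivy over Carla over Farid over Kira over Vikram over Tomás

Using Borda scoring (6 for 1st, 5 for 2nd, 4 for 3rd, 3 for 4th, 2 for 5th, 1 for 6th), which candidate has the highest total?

Farid

Ivy: 7×1 + 7×4 + 12×2 + 9×1 + 7×6 = 110
Vikram: 7×3 + 7×6 + 12×1 + 9×3 + 7×2 = 116
Carla: 7×2 + 7×3 + 12×5 + 9×4 + 7×5 = 166
Tomás: 7×4 + 7×1 + 12×6 + 9×2 + 7×1 = 132
Kira: 7×5 + 7×2 + 12×4 + 9×6 + 7×3 = 172
Farid: 7×6 + 7×5 + 12×3 + 9×5 + 7×4 = 186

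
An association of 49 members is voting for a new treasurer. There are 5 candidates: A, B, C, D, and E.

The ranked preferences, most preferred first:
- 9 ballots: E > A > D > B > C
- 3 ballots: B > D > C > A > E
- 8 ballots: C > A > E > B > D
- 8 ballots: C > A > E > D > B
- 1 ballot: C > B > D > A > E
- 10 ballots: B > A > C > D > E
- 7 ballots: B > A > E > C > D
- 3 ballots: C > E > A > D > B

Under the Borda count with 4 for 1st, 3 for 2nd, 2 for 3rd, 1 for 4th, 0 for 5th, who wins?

A: 9×3 + 3×1 + 8×3 + 8×3 + 1×1 + 10×3 + 7×3 + 3×2 = 136
B: 9×1 + 3×4 + 8×1 + 8×0 + 1×3 + 10×4 + 7×4 + 3×0 = 100
C: 9×0 + 3×2 + 8×4 + 8×4 + 1×4 + 10×2 + 7×1 + 3×4 = 113
D: 9×2 + 3×3 + 8×0 + 8×1 + 1×2 + 10×1 + 7×0 + 3×1 = 50
E: 9×4 + 3×0 + 8×2 + 8×2 + 1×0 + 10×0 + 7×2 + 3×3 = 91

A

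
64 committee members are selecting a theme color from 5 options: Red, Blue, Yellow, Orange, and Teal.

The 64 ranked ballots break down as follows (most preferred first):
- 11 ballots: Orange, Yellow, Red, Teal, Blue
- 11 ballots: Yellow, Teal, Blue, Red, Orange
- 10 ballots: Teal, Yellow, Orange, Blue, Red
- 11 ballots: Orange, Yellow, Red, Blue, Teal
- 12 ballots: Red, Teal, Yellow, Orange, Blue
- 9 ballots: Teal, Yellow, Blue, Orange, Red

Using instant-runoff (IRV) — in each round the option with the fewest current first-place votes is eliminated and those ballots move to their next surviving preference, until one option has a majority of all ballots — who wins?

Teal

Round 1: Red 12, Blue 0, Yellow 11, Orange 22, Teal 19. Blue eliminated.
Round 2: Red 12, Yellow 11, Orange 22, Teal 19. Yellow eliminated.
Round 3: Red 12, Orange 22, Teal 30. Red eliminated.
Round 4: Orange 22, Teal 42. Teal has a majority (≥33).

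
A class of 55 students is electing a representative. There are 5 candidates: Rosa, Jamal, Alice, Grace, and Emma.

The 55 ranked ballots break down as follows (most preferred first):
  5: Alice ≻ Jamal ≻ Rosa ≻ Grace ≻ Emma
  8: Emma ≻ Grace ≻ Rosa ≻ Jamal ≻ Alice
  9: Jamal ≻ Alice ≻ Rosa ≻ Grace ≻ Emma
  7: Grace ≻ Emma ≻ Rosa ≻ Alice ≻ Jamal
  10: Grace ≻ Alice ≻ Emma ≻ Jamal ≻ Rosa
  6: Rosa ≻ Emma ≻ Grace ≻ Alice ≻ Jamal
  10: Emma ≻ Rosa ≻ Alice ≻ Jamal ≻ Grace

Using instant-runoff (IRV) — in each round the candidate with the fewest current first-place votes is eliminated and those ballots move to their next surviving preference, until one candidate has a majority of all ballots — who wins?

Round 1: Rosa 6, Jamal 9, Alice 5, Grace 17, Emma 18. Alice eliminated.
Round 2: Rosa 6, Jamal 14, Grace 17, Emma 18. Rosa eliminated.
Round 3: Jamal 14, Grace 17, Emma 24. Jamal eliminated.
Round 4: Grace 31, Emma 24. Grace has a majority (≥28).

Grace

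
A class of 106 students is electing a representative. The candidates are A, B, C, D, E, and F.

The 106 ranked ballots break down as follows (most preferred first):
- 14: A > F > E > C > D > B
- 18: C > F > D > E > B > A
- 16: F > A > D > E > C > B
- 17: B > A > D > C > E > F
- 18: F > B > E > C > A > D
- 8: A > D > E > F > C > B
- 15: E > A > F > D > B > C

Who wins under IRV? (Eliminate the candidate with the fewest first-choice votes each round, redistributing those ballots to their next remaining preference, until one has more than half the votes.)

Round 1: A 22, B 17, C 18, D 0, E 15, F 34. D eliminated.
Round 2: A 22, B 17, C 18, E 15, F 34. E eliminated.
Round 3: A 37, B 17, C 18, F 34. B eliminated.
Round 4: A 54, C 18, F 34. A has a majority (≥54).

A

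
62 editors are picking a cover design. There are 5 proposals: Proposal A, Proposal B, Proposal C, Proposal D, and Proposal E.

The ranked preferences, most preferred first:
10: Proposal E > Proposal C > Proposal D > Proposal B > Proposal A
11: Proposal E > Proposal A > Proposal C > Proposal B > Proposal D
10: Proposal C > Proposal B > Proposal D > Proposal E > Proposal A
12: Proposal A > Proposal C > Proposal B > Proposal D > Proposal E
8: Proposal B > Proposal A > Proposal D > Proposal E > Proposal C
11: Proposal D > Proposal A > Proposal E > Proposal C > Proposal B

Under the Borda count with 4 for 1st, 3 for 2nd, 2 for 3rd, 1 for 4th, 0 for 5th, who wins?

Proposal A: 10×0 + 11×3 + 10×0 + 12×4 + 8×3 + 11×3 = 138
Proposal B: 10×1 + 11×1 + 10×3 + 12×2 + 8×4 + 11×0 = 107
Proposal C: 10×3 + 11×2 + 10×4 + 12×3 + 8×0 + 11×1 = 139
Proposal D: 10×2 + 11×0 + 10×2 + 12×1 + 8×2 + 11×4 = 112
Proposal E: 10×4 + 11×4 + 10×1 + 12×0 + 8×1 + 11×2 = 124

Proposal C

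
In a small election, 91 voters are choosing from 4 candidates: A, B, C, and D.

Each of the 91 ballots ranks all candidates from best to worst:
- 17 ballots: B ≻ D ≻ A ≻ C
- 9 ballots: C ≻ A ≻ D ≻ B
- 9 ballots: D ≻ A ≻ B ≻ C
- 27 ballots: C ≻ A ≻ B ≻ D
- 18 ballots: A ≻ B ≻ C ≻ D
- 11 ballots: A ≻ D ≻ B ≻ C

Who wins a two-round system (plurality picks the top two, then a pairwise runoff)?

A

Round 1 first-place votes: A 29, B 17, C 36, D 9. C and A advance.
Runoff: C is ranked above A on 36 ballots, A above C on 55.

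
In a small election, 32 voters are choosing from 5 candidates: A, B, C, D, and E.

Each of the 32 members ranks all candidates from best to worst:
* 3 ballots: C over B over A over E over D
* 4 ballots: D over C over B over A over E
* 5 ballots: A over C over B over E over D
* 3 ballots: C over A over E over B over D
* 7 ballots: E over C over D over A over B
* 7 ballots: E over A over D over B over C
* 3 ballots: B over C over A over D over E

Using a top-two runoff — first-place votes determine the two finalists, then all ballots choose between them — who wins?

C

Round 1 first-place votes: A 5, B 3, C 6, D 4, E 14. E and C advance.
Runoff: E is ranked above C on 14 ballots, C above E on 18.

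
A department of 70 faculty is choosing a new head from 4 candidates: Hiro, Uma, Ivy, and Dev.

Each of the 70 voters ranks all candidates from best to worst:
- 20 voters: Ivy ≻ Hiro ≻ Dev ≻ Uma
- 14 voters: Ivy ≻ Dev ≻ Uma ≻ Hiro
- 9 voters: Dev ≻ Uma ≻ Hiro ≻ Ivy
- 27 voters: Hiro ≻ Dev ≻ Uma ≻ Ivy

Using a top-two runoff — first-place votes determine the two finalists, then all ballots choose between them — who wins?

Hiro

Round 1 first-place votes: Hiro 27, Uma 0, Ivy 34, Dev 9. Ivy and Hiro advance.
Runoff: Ivy is ranked above Hiro on 34 ballots, Hiro above Ivy on 36.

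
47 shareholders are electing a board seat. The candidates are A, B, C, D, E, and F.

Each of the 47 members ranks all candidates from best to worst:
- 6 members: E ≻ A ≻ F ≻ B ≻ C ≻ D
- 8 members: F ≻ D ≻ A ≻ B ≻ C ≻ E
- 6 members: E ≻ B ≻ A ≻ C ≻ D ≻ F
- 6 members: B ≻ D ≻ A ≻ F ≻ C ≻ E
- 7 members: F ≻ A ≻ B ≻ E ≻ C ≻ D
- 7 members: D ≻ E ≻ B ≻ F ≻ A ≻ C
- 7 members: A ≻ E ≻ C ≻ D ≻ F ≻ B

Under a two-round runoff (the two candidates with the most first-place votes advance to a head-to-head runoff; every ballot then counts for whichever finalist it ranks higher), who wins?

Round 1 first-place votes: A 7, B 6, C 0, D 7, E 12, F 15. F and E advance.
Runoff: F is ranked above E on 21 ballots, E above F on 26.

E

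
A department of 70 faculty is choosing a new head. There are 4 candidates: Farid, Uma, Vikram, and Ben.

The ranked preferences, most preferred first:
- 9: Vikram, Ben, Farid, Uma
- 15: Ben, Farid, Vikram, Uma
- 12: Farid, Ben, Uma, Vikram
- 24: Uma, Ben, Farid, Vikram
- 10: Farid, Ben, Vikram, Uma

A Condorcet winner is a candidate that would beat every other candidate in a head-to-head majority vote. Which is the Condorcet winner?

Ben

Ben vs Farid: 48–22
Ben vs Uma: 46–24
Ben vs Vikram: 61–9
Ben beats every other candidate.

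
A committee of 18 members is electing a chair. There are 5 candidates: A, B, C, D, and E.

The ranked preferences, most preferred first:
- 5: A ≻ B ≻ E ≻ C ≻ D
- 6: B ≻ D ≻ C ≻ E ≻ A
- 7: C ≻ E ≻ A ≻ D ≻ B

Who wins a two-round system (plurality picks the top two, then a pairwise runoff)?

Round 1 first-place votes: A 5, B 6, C 7, D 0, E 0. C and B advance.
Runoff: C is ranked above B on 7 ballots, B above C on 11.

B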